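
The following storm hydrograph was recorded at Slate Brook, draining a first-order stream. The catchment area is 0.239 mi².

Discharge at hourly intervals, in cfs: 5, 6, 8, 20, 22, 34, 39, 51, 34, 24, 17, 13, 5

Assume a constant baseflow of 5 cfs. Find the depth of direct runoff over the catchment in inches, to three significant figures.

d ≈ 1.38 in

Direct runoff: 0.0, 1.0, 3.0, 15.0, 17.0, 29.0, 34.0, 46.0, 29.0, 19.0, 12.0, 8.0, 0.0 cfs; ΣQ_DR = 213.0 cfs.
V = ΣQ_DR · Δt = 213.0 × 3600 s = 7.668 × 10^5 ft³.
Over A = 0.239 mi², depth = V / A = 1.38 in.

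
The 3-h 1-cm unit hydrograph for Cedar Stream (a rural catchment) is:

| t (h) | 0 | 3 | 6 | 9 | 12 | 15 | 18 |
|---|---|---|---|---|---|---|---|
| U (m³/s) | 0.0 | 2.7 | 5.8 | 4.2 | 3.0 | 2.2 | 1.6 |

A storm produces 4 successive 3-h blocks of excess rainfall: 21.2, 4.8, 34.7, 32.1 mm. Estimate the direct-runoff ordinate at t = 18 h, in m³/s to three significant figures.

Q ≈ 28.3 m³/s

By discrete convolution, Q_j = Σ (P_i / 10 mm) · U_{j−i}.
At t = 18 h (j=6): Q = (21.2/10)·1.6 + (4.8/10)·2.2 + (34.7/10)·3.0 + (32.1/10)·4.2 = 28.3 m³/s.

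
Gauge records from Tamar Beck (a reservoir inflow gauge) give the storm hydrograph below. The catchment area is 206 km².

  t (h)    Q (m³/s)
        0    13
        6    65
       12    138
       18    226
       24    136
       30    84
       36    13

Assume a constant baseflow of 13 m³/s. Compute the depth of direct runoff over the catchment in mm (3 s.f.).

Direct runoff: 0.0, 52.0, 125.0, 213.0, 123.0, 71.0, 0.0 m³/s; ΣQ_DR = 584.0 m³/s.
V = ΣQ_DR · Δt = 584.0 × 21600 s = 1.261 × 10^7 m³.
Over A = 206 km², depth = V / A = 61.2 mm.

d ≈ 61.2 mm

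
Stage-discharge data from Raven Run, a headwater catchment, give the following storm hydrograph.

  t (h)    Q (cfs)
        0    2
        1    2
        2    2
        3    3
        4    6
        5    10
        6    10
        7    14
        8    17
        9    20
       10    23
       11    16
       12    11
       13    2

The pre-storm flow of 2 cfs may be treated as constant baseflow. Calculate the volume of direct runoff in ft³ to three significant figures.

Direct-runoff ordinates (Q − Q_b): 0.0, 0.0, 0.0, 1.0, 4.0, 8.0, 8.0, 12.0, 15.0, 18.0, 21.0, 14.0, 9.0, 0.0 cfs.
ΣQ_DR = 110.0 cfs.
With Δt = 1 h = 3600 s, V = ΣQ_DR · Δt = 110.0 × 3600 = 3.96 × 10^5 ft³.

V ≈ 3.96 × 10^5 ft³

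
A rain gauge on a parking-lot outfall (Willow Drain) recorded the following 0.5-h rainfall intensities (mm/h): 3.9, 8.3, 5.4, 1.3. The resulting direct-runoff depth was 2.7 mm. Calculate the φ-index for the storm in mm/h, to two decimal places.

φ ≈ 4.15 mm/h

Only the 2 blocks with intensity above φ contribute runoff: 8.3, 5.4 mm/h.
Σ(I−φ)·Δt = d  ⇒  (8.3+5.4 − 2φ)·0.5 = 2.7
φ = (13.70 − 2.7/0.5) / 2 = 4.15 mm/h.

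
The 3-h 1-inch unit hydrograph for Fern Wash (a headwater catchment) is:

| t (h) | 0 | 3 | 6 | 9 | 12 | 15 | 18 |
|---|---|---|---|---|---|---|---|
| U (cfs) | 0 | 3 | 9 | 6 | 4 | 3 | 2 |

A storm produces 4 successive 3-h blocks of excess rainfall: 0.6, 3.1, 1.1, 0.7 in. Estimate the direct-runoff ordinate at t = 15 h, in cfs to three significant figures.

By discrete convolution, Q_j = Σ (P_i / 1 in) · U_{j−i}.
At t = 15 h (j=5): Q = (0.6/1)·3 + (3.1/1)·4 + (1.1/1)·6 + (0.7/1)·9 = 27.1 cfs.

Q ≈ 27.1 cfs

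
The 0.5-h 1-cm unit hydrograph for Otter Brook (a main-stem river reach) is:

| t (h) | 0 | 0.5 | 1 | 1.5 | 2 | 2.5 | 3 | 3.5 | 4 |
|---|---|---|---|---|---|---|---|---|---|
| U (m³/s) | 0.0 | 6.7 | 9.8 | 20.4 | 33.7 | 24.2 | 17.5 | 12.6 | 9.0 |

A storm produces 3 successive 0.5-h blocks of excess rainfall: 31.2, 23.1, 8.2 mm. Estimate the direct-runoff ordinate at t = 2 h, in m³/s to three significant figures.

By discrete convolution, Q_j = Σ (P_i / 10 mm) · U_{j−i}.
At t = 2 h (j=4): Q = (31.2/10)·33.7 + (23.1/10)·20.4 + (8.2/10)·9.8 = 160 m³/s.

Q ≈ 160 m³/s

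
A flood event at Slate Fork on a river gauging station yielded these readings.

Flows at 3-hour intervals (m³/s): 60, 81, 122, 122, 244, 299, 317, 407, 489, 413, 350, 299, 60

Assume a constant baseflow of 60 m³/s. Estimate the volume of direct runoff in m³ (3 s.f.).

Direct-runoff ordinates (Q − Q_b): 0.0, 21.0, 62.0, 62.0, 184.0, 239.0, 257.0, 347.0, 429.0, 353.0, 290.0, 239.0, 0.0 m³/s.
ΣQ_DR = 2483 m³/s.
With Δt = 3 h = 10800 s, V = ΣQ_DR · Δt = 2483 × 10800 = 2.68 × 10^7 m³.

V ≈ 2.68 × 10^7 m³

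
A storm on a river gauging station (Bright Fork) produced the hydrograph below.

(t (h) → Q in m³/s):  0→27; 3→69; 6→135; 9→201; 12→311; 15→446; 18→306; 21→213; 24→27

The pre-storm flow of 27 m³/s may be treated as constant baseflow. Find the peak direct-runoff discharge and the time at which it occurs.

Subtracting baseflow gives direct-runoff ordinates: 0.0, 42.0, 108.0, 174.0, 284.0, 419.0, 279.0, 186.0, 0.0 m³/s.
The maximum is 419.0 m³/s, occurring at the reading for t = 15 h.

Q_p = 419.0 m³/s at t = 15 h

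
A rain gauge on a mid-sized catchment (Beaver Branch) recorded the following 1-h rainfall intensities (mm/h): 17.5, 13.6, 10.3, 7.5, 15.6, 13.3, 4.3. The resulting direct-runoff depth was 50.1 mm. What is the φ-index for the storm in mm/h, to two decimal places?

φ ≈ 4.62 mm/h

Only the 6 blocks with intensity above φ contribute runoff: 17.5, 13.6, 10.3, 7.5, 15.6, 13.3 mm/h.
Σ(I−φ)·Δt = d  ⇒  (17.5+13.6+10.3+7.5+15.6+13.3 − 6φ)·1 = 50.1
φ = (77.80 − 50.1/1) / 6 = 4.62 mm/h.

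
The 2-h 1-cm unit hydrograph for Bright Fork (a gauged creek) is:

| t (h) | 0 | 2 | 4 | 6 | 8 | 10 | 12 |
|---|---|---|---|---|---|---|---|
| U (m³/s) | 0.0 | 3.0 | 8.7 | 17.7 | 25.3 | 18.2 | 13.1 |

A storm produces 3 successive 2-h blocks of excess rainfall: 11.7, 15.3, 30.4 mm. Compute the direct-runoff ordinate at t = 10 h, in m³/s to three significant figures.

By discrete convolution, Q_j = Σ (P_i / 10 mm) · U_{j−i}.
At t = 10 h (j=5): Q = (11.7/10)·18.2 + (15.3/10)·25.3 + (30.4/10)·17.7 = 114 m³/s.

Q ≈ 114 m³/s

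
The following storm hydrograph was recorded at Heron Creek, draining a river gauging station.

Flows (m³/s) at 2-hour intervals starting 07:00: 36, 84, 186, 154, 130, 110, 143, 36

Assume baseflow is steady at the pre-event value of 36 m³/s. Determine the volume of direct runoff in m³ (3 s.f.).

Direct-runoff ordinates (Q − Q_b): 0.0, 48.0, 150.0, 118.0, 94.0, 74.0, 107.0, 0.0 m³/s.
ΣQ_DR = 591.0 m³/s.
With Δt = 2 h = 7200 s, V = ΣQ_DR · Δt = 591.0 × 7200 = 4.26 × 10^6 m³.

V ≈ 4.26 × 10^6 m³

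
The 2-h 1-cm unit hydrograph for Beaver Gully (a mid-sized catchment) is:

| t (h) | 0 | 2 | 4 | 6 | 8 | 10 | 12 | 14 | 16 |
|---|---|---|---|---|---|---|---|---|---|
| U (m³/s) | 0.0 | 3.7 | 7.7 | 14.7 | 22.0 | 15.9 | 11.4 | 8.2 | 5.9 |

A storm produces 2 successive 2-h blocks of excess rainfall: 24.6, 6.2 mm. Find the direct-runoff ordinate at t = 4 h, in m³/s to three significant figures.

Q ≈ 21.2 m³/s

By discrete convolution, Q_j = Σ (P_i / 10 mm) · U_{j−i}.
At t = 4 h (j=2): Q = (24.6/10)·7.7 + (6.2/10)·3.7 = 21.2 m³/s.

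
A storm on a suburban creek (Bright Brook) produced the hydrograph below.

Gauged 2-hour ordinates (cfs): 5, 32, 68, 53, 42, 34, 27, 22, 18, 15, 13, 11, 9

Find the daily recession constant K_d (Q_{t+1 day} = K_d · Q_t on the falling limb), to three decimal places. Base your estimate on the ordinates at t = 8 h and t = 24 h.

K_d ≈ 0.099

Between t = 8 h and t = 24 h the flow falls from 42 to 9 cfs over 8×2 h = 16 h.
Per-interval ratio K = (9/42)^(1/8) = 0.8248; K_d = K^(24/2) = 0.099.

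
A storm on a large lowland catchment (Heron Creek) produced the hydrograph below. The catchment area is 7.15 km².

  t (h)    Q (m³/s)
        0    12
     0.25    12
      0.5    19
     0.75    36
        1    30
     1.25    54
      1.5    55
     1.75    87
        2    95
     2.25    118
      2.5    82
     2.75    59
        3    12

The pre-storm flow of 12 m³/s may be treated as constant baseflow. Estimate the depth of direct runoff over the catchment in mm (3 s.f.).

d ≈ 64.8 mm

Direct runoff: 0.0, 0.0, 7.0, 24.0, 18.0, 42.0, 43.0, 75.0, 83.0, 106.0, 70.0, 47.0, 0.0 m³/s; ΣQ_DR = 515.0 m³/s.
V = ΣQ_DR · Δt = 515.0 × 900 s = 4.635 × 10^5 m³.
Over A = 7.15 km², depth = V / A = 64.8 mm.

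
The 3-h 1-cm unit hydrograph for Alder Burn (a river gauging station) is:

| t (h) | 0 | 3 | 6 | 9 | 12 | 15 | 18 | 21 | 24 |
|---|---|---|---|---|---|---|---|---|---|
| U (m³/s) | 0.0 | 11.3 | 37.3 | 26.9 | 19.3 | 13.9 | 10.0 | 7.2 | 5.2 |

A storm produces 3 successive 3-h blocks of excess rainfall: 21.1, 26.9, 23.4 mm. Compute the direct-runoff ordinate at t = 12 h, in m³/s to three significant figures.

By discrete convolution, Q_j = Σ (P_i / 10 mm) · U_{j−i}.
At t = 12 h (j=4): Q = (21.1/10)·19.3 + (26.9/10)·26.9 + (23.4/10)·37.3 = 200 m³/s.

Q ≈ 200 m³/s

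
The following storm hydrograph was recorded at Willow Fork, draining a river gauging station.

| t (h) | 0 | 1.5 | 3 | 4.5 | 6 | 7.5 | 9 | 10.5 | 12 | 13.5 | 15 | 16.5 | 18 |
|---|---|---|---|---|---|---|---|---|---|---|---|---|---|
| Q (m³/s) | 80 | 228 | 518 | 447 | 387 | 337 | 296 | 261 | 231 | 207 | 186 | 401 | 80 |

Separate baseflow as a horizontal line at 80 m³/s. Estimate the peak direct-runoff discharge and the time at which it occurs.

Subtracting baseflow gives direct-runoff ordinates: 0.0, 148.0, 438.0, 367.0, 307.0, 257.0, 216.0, 181.0, 151.0, 127.0, 106.0, 321.0, 0.0 m³/s.
The maximum is 438.0 m³/s, occurring at the reading for t = 3 h.

Q_p = 438.0 m³/s at t = 3 h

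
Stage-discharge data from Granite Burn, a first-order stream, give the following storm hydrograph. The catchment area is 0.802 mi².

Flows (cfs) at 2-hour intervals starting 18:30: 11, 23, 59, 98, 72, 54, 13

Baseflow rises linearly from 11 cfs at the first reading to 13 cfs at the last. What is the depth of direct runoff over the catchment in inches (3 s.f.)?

Direct runoff: 0.00, 11.67, 47.33, 86.00, 59.67, 41.33, 0.00 cfs; ΣQ_DR = 246.0 cfs.
V = ΣQ_DR · Δt = 246.0 × 7200 s = 1.771 × 10^6 ft³.
Over A = 0.802 mi², depth = V / A = 0.951 in.

d ≈ 0.951 in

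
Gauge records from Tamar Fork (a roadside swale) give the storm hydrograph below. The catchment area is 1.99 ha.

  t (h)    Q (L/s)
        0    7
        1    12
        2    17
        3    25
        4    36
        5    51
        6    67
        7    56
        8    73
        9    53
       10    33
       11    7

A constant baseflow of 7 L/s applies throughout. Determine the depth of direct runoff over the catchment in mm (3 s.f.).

Direct runoff: 0.0, 5.0, 10.0, 18.0, 29.0, 44.0, 60.0, 49.0, 66.0, 46.0, 26.0, 0.0 L/s; ΣQ_DR = 353.0 L/s.
V = ΣQ_DR · Δt = 353.0 × 3600 s = 1.271 × 10^6 L.
Over A = 1.99 ha, depth = V / A = 63.9 mm.

d ≈ 63.9 mm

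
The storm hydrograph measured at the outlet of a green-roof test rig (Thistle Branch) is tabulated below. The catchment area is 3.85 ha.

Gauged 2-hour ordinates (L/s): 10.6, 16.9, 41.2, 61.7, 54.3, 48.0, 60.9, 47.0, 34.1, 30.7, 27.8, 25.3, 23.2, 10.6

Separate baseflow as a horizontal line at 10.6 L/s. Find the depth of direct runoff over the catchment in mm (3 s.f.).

d ≈ 64.3 mm

Direct runoff: 0.0, 6.3, 30.6, 51.1, 43.7, 37.4, 50.3, 36.4, 23.5, 20.1, 17.2, 14.7, 12.6, 0.0 L/s; ΣQ_DR = 343.9 L/s.
V = ΣQ_DR · Δt = 343.9 × 7200 s = 2.476 × 10^6 L.
Over A = 3.85 ha, depth = V / A = 64.3 mm.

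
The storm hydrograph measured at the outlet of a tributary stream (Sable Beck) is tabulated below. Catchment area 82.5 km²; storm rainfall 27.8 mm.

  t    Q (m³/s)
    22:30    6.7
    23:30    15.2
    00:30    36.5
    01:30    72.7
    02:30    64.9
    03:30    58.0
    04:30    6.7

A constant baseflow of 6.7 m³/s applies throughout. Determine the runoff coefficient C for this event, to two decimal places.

C ≈ 0.34

ΣQ_DR = 213.8 m³/s; V = ΣQ_DR·Δt = 7.697 × 10^5 m³.
Runoff depth d = V / A = 9.329 mm.
C = d / P = 9.329 / 27.8 = 0.34.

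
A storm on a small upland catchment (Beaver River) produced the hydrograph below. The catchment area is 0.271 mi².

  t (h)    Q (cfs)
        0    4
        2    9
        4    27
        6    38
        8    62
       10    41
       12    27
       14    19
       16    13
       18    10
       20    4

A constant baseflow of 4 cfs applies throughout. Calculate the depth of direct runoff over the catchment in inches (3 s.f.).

Direct runoff: 0.0, 5.0, 23.0, 34.0, 58.0, 37.0, 23.0, 15.0, 9.0, 6.0, 0.0 cfs; ΣQ_DR = 210.0 cfs.
V = ΣQ_DR · Δt = 210.0 × 7200 s = 1.512 × 10^6 ft³.
Over A = 0.271 mi², depth = V / A = 2.40 in.

d ≈ 2.40 in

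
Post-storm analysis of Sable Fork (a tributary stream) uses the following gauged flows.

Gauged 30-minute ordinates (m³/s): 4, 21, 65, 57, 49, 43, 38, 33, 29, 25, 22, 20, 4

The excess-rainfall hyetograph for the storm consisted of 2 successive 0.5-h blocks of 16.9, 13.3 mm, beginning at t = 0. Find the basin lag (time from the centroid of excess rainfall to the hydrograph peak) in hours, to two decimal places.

Centroid of excess rainfall: t_c = Σ P_i·t̄_i / ΣP_i = 0.4702 h (block centres at 0.25, 0.75 h).
Hydrograph peak occurs at t = 1 h, so basin lag t_L = 1 − 0.4702 = 0.53 h.

t_L ≈ 0.53 h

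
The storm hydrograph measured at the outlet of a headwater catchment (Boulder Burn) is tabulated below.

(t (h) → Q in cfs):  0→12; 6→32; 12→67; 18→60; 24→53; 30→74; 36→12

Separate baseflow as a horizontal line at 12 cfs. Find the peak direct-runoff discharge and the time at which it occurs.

Q_p = 62.0 cfs at t = 30 h

Subtracting baseflow gives direct-runoff ordinates: 0.0, 20.0, 55.0, 48.0, 41.0, 62.0, 0.0 cfs.
The maximum is 62.0 cfs, occurring at the reading for t = 30 h.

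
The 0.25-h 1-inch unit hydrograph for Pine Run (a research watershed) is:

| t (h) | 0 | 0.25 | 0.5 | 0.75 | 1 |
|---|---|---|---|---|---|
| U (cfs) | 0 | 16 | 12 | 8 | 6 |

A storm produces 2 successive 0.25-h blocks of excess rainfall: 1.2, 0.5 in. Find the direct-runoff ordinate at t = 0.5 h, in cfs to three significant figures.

Q ≈ 22.4 cfs

By discrete convolution, Q_j = Σ (P_i / 1 in) · U_{j−i}.
At t = 0.5 h (j=2): Q = (1.2/1)·12 + (0.5/1)·16 = 22.4 cfs.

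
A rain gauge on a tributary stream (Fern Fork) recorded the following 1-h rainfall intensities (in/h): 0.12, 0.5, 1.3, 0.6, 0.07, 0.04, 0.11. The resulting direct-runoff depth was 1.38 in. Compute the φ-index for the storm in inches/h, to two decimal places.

Only the 3 blocks with intensity above φ contribute runoff: 0.5, 1.3, 0.6 in/h.
Σ(I−φ)·Δt = d  ⇒  (0.5+1.3+0.6 − 3φ)·1 = 1.38
φ = (2.400 − 1.38/1) / 3 = 0.34 in/h.

φ ≈ 0.34 in/h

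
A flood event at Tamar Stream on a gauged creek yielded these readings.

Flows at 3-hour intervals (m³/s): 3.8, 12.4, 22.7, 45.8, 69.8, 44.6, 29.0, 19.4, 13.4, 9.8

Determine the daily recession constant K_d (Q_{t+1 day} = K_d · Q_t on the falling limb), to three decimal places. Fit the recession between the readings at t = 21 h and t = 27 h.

Between t = 21 h and t = 27 h the flow falls from 19.4 to 9.8 m³/s over 2×3 h = 6 h.
Per-interval ratio K = (9.8/19.4)^(1/2) = 0.7107; K_d = K^(24/3) = 0.065.

K_d ≈ 0.065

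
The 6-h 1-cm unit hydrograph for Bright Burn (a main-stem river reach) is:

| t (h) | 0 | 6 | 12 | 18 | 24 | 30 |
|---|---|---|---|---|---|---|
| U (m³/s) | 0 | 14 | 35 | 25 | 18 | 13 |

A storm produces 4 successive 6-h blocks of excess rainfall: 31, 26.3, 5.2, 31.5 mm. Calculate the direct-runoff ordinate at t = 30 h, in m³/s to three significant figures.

By discrete convolution, Q_j = Σ (P_i / 10 mm) · U_{j−i}.
At t = 30 h (j=5): Q = (31/10)·13 + (26.3/10)·18 + (5.2/10)·25 + (31.5/10)·35 = 211 m³/s.

Q ≈ 211 m³/s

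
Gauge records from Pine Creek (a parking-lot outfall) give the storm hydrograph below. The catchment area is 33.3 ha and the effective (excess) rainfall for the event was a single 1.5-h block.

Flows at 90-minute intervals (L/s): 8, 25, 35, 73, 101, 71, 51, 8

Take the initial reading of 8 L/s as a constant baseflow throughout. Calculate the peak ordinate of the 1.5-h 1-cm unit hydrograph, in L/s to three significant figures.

Direct runoff: 0.0, 17.0, 27.0, 65.0, 93.0, 63.0, 43.0, 0.0 L/s; ΣQ_DR = 308.0 L/s, peak = 93.0 L/s.
Runoff depth d = ΣQ_DR·Δt / A = 308.0 × 5400 / (33.3 ha) = 4.995 mm.
The 1-cm UH is the DRH scaled by (10 mm)/d, so U_p = 93.0 × 10/4.995 = 186 L/s.

U_p ≈ 186 L/s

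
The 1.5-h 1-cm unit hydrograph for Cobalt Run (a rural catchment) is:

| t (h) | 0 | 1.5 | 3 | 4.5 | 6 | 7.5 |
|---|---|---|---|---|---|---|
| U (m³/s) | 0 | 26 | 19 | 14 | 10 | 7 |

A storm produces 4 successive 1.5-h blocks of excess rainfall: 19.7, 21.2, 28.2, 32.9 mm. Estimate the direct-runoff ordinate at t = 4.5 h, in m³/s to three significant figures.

By discrete convolution, Q_j = Σ (P_i / 10 mm) · U_{j−i}.
At t = 4.5 h (j=3): Q = (19.7/10)·14 + (21.2/10)·19 + (28.2/10)·26 + (32.9/10)·0 = 141 m³/s.

Q ≈ 141 m³/s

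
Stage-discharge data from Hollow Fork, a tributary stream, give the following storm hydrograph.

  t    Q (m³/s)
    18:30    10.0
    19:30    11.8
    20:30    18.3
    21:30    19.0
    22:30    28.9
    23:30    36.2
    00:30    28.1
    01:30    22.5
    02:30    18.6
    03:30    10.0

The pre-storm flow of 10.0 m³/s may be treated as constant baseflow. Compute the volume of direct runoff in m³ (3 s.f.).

Direct-runoff ordinates (Q − Q_b): 0.0, 1.8, 8.3, 9.0, 18.9, 26.2, 18.1, 12.5, 8.6, 0.0 m³/s.
ΣQ_DR = 103.4 m³/s.
With Δt = 1 h = 3600 s, V = ΣQ_DR · Δt = 103.4 × 3600 = 3.72 × 10^5 m³.

V ≈ 3.72 × 10^5 m³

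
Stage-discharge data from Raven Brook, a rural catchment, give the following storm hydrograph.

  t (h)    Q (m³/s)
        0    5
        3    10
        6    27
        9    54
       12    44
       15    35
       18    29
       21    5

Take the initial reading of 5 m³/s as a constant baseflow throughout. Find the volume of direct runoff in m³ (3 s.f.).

V ≈ 1.83 × 10^6 m³

Direct-runoff ordinates (Q − Q_b): 0.0, 5.0, 22.0, 49.0, 39.0, 30.0, 24.0, 0.0 m³/s.
ΣQ_DR = 169.0 m³/s.
With Δt = 3 h = 10800 s, V = ΣQ_DR · Δt = 169.0 × 10800 = 1.83 × 10^6 m³.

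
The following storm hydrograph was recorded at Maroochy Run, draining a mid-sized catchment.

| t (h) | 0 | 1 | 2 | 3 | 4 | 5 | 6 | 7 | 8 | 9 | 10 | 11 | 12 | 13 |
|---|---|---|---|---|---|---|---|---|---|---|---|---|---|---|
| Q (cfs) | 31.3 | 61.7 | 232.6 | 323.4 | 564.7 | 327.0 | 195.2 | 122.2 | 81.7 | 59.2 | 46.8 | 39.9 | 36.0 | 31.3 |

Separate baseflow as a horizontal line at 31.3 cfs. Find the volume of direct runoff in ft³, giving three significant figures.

V ≈ 6.17 × 10^6 ft³

Direct-runoff ordinates (Q − Q_b): 0.0, 30.4, 201.3, 292.1, 533.4, 295.7, 163.9, 90.9, 50.4, 27.9, 15.5, 8.6, 4.7, 0.0 cfs.
ΣQ_DR = 1715 cfs.
With Δt = 1 h = 3600 s, V = ΣQ_DR · Δt = 1715 × 3600 = 6.17 × 10^6 ft³.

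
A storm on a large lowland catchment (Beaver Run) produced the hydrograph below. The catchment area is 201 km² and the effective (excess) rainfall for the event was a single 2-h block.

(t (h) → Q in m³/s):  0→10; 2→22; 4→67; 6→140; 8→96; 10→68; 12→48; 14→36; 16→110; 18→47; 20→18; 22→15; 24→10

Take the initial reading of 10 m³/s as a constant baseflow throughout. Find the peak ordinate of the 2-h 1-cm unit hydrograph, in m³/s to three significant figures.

U_p ≈ 65.2 m³/s

Direct runoff: 0.0, 12.0, 57.0, 130.0, 86.0, 58.0, 38.0, 26.0, 100.0, 37.0, 8.0, 5.0, 0.0 m³/s; ΣQ_DR = 557.0 m³/s, peak = 130.0 m³/s.
Runoff depth d = ΣQ_DR·Δt / A = 557.0 × 7200 / (201 km²) = 19.95 mm.
The 1-cm UH is the DRH scaled by (10 mm)/d, so U_p = 130.0 × 10/19.95 = 65.2 m³/s.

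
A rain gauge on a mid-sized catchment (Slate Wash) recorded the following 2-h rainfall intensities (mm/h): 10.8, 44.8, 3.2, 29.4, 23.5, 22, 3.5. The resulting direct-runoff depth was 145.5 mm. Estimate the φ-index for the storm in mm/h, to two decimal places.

Only the 4 blocks with intensity above φ contribute runoff: 44.8, 29.4, 23.5, 22 mm/h.
Σ(I−φ)·Δt = d  ⇒  (44.8+29.4+23.5+22 − 4φ)·2 = 145.5
φ = (119.7 − 145.5/2) / 4 = 11.74 mm/h.

φ ≈ 11.74 mm/h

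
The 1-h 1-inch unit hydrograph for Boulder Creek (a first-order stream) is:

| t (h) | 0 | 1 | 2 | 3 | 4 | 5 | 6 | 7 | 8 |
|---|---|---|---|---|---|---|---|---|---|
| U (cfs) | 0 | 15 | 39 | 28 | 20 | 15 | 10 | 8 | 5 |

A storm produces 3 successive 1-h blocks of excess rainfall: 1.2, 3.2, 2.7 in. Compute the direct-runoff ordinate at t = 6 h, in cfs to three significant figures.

By discrete convolution, Q_j = Σ (P_i / 1 in) · U_{j−i}.
At t = 6 h (j=6): Q = (1.2/1)·10 + (3.2/1)·15 + (2.7/1)·20 = 114 cfs.

Q ≈ 114 cfs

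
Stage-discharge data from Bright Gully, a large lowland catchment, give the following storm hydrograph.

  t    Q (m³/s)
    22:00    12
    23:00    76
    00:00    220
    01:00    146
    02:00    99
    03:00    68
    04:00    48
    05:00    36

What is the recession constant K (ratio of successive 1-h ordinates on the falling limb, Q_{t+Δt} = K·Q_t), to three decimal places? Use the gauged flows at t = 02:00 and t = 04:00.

K ≈ 0.696

Using the recession-limb readings at t = 02:00 and t = 04:00: Q falls from 99 to 48 m³/s over 2 intervals.
K = (Q₂/Q₁)^(1/2) = (48/99)^(1/2) = 0.696.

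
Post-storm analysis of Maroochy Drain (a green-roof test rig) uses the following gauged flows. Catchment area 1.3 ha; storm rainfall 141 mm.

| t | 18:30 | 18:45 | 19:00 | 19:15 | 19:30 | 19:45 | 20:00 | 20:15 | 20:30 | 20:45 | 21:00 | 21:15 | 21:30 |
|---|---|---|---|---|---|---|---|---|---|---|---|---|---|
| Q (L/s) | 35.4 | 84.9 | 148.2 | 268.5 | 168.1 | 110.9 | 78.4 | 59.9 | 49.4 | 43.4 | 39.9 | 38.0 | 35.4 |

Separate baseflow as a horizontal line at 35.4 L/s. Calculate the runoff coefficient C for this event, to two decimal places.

ΣQ_DR = 700.2 L/s; V = ΣQ_DR·Δt = 6.302 × 10^5 L.
Runoff depth d = V / A = 48.48 mm.
C = d / P = 48.48 / 141 = 0.34.

C ≈ 0.34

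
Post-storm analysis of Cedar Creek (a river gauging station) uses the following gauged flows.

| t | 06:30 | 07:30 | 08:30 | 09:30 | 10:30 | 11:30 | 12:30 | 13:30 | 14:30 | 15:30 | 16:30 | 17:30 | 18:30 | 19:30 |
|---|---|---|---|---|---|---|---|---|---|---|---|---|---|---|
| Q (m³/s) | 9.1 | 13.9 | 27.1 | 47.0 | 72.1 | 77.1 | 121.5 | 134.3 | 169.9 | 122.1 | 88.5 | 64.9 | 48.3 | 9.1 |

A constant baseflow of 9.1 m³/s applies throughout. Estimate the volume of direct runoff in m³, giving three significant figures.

V ≈ 3.16 × 10^6 m³

Direct-runoff ordinates (Q − Q_b): 0.0, 4.8, 18.0, 37.9, 63.0, 68.0, 112.4, 125.2, 160.8, 113.0, 79.4, 55.8, 39.2, 0.0 m³/s.
ΣQ_DR = 877.5 m³/s.
With Δt = 1 h = 3600 s, V = ΣQ_DR · Δt = 877.5 × 3600 = 3.16 × 10^6 m³.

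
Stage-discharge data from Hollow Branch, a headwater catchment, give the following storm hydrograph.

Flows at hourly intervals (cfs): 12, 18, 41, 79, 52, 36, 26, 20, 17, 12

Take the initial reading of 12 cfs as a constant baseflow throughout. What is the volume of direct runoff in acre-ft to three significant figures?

V ≈ 16.0 acre-ft

Direct-runoff ordinates (Q − Q_b): 0.0, 6.0, 29.0, 67.0, 40.0, 24.0, 14.0, 8.0, 5.0, 0.0 cfs.
ΣQ_DR = 193.0 cfs.
With Δt = 1 h = 3600 s, V = ΣQ_DR · Δt = 193.0 × 3600 = 6.95 × 10^5 ft³ = 16.0 acre-ft.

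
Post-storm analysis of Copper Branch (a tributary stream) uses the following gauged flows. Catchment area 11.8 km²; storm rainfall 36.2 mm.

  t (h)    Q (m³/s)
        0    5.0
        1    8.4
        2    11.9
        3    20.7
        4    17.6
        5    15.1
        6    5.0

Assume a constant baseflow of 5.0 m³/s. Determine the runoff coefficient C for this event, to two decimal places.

ΣQ_DR = 48.70 m³/s; V = ΣQ_DR·Δt = 1.753 × 10^5 m³.
Runoff depth d = V / A = 14.86 mm.
C = d / P = 14.86 / 36.2 = 0.41.

C ≈ 0.41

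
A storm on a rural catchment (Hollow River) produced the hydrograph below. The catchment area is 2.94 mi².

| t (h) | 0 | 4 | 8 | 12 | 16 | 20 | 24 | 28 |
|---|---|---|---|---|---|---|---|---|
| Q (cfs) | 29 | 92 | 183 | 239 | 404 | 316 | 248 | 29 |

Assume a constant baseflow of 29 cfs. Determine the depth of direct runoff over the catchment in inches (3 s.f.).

d ≈ 2.76 in

Direct runoff: 0.0, 63.0, 154.0, 210.0, 375.0, 287.0, 219.0, 0.0 cfs; ΣQ_DR = 1308 cfs.
V = ΣQ_DR · Δt = 1308 × 14400 s = 1.884 × 10^7 ft³.
Over A = 2.94 mi², depth = V / A = 2.76 in.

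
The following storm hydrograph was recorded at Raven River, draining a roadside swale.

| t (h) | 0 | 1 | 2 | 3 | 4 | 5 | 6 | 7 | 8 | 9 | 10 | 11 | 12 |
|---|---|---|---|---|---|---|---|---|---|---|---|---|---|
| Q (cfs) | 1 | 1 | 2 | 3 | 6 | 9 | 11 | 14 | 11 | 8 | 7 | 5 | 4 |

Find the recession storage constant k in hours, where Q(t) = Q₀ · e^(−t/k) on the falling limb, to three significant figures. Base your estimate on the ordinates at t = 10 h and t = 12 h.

k ≈ 3.57 h

On the falling limb, Q drops from 7 to 4 cfs between t = 10 h and t = 12 h (Δt = 2 h).
k = −Δt / ln(Q₂/Q₁) = −2 / ln(4/7) = 3.57 h.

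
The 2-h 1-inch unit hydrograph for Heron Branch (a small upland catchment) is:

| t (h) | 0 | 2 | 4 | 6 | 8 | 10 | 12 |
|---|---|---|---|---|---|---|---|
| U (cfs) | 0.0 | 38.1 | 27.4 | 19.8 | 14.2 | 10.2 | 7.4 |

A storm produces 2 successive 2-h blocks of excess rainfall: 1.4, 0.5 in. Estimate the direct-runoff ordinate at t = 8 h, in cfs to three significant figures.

Q ≈ 29.8 cfs

By discrete convolution, Q_j = Σ (P_i / 1 in) · U_{j−i}.
At t = 8 h (j=4): Q = (1.4/1)·14.2 + (0.5/1)·19.8 = 29.8 cfs.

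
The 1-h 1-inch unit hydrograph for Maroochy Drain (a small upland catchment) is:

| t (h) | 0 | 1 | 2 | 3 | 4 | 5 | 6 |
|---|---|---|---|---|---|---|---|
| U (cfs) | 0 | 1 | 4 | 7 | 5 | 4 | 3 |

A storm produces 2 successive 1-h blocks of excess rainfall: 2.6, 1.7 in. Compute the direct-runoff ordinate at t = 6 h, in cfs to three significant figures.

Q ≈ 14.6 cfs

By discrete convolution, Q_j = Σ (P_i / 1 in) · U_{j−i}.
At t = 6 h (j=6): Q = (2.6/1)·3 + (1.7/1)·4 = 14.6 cfs.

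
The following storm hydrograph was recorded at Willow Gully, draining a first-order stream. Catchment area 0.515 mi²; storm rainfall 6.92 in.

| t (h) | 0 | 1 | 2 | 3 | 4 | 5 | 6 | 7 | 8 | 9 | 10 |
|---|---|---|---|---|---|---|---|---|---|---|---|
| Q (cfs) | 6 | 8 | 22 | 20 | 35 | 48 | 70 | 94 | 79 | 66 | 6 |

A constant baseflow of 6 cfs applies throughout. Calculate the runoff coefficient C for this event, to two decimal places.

C ≈ 0.17

ΣQ_DR = 388.0 cfs; V = ΣQ_DR·Δt = 1.397 × 10^6 ft³.
Runoff depth d = V / A = 1.167 in.
C = d / P = 1.167 / 6.92 = 0.17.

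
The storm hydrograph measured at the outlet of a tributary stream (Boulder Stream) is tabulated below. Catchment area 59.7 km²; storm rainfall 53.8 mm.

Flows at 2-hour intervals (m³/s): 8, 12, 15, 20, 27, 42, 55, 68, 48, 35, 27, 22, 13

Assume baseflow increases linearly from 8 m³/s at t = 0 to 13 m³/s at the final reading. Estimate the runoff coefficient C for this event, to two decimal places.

ΣQ_DR = 255.5 m³/s; V = ΣQ_DR·Δt = 1.840 × 10^6 m³.
Runoff depth d = V / A = 30.81 mm.
C = d / P = 30.81 / 53.8 = 0.57.

C ≈ 0.57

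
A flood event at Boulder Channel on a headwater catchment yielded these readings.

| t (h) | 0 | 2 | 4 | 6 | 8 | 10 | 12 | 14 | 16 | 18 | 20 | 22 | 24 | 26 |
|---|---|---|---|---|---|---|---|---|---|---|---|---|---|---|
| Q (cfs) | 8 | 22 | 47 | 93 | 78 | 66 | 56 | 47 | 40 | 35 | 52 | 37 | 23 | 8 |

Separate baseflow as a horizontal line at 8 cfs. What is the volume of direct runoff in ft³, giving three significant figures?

Direct-runoff ordinates (Q − Q_b): 0.0, 14.0, 39.0, 85.0, 70.0, 58.0, 48.0, 39.0, 32.0, 27.0, 44.0, 29.0, 15.0, 0.0 cfs.
ΣQ_DR = 500.0 cfs.
With Δt = 2 h = 7200 s, V = ΣQ_DR · Δt = 500.0 × 7200 = 3.60 × 10^6 ft³.

V ≈ 3.60 × 10^6 ft³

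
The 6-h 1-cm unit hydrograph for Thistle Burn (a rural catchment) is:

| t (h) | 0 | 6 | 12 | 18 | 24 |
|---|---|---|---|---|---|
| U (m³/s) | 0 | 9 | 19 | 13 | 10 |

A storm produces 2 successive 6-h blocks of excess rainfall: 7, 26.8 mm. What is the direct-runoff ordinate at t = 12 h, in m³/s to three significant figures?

Q ≈ 37.4 m³/s

By discrete convolution, Q_j = Σ (P_i / 10 mm) · U_{j−i}.
At t = 12 h (j=2): Q = (7/10)·19 + (26.8/10)·9 = 37.4 m³/s.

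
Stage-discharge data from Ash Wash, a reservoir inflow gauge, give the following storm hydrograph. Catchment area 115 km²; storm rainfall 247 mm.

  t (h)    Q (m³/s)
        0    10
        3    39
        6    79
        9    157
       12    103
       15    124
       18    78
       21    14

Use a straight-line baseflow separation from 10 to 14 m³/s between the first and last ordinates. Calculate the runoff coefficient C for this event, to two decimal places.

ΣQ_DR = 508.0 m³/s; V = ΣQ_DR·Δt = 5.486 × 10^6 m³.
Runoff depth d = V / A = 47.71 mm.
C = d / P = 47.71 / 247 = 0.19.

C ≈ 0.19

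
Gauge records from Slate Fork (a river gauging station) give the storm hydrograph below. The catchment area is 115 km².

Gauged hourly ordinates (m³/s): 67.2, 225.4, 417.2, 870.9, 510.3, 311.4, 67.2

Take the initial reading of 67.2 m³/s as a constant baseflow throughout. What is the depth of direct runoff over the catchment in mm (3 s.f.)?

Direct runoff: 0.0, 158.2, 350.0, 803.7, 443.1, 244.2, 0.0 m³/s; ΣQ_DR = 1999 m³/s.
V = ΣQ_DR · Δt = 1999 × 3600 s = 7.197 × 10^6 m³.
Over A = 115 km², depth = V / A = 62.6 mm.

d ≈ 62.6 mm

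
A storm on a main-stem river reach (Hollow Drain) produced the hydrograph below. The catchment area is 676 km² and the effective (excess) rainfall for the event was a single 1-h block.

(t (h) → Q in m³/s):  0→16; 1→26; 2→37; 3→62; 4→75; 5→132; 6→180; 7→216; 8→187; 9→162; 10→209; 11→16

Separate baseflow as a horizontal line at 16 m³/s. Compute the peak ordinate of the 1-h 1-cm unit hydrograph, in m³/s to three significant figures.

Direct runoff: 0.0, 10.0, 21.0, 46.0, 59.0, 116.0, 164.0, 200.0, 171.0, 146.0, 193.0, 0.0 m³/s; ΣQ_DR = 1126 m³/s, peak = 200.0 m³/s.
Runoff depth d = ΣQ_DR·Δt / A = 1126 × 3600 / (676 km²) = 5.996 mm.
The 1-cm UH is the DRH scaled by (10 mm)/d, so U_p = 200.0 × 10/5.996 = 334 m³/s.

U_p ≈ 334 m³/s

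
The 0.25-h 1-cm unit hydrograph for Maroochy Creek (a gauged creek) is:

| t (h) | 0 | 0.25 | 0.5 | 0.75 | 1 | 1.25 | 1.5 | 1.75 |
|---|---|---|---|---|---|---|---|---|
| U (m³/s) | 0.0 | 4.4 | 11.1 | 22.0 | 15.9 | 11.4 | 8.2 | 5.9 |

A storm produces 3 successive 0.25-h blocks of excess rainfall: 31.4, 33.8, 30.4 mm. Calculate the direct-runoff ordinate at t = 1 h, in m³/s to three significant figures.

Q ≈ 158 m³/s

By discrete convolution, Q_j = Σ (P_i / 10 mm) · U_{j−i}.
At t = 1 h (j=4): Q = (31.4/10)·15.9 + (33.8/10)·22.0 + (30.4/10)·11.1 = 158 m³/s.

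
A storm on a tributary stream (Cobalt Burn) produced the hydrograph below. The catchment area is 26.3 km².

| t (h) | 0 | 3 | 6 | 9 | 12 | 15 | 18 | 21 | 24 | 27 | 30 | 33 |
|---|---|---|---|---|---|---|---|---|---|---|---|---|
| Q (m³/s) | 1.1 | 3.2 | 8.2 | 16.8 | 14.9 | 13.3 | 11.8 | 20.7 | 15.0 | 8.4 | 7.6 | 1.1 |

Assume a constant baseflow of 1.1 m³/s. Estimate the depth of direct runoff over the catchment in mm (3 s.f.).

d ≈ 44.7 mm

Direct runoff: 0.0, 2.1, 7.1, 15.7, 13.8, 12.2, 10.7, 19.6, 13.9, 7.3, 6.5, 0.0 m³/s; ΣQ_DR = 108.9 m³/s.
V = ΣQ_DR · Δt = 108.9 × 10800 s = 1.176 × 10^6 m³.
Over A = 26.3 km², depth = V / A = 44.7 mm.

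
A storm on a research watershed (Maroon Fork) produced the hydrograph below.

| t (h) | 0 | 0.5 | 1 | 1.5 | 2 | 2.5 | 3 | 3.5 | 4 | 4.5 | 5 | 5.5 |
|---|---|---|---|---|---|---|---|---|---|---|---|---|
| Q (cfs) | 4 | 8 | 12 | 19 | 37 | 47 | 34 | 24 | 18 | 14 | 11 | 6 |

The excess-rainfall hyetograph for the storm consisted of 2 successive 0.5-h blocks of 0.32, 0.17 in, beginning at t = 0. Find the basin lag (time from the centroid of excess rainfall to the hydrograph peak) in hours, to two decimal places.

Centroid of excess rainfall: t_c = Σ P_i·t̄_i / ΣP_i = 0.4235 h (block centres at 0.25, 0.75 h).
Hydrograph peak occurs at t = 2.5 h, so basin lag t_L = 2.5 − 0.4235 = 2.08 h.

t_L ≈ 2.08 h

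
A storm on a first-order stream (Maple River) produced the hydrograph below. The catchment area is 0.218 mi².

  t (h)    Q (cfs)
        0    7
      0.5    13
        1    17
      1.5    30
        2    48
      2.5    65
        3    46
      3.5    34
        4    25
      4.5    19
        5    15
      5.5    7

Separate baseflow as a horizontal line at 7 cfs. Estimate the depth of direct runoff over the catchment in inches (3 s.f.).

d ≈ 0.860 in

Direct runoff: 0.0, 6.0, 10.0, 23.0, 41.0, 58.0, 39.0, 27.0, 18.0, 12.0, 8.0, 0.0 cfs; ΣQ_DR = 242.0 cfs.
V = ΣQ_DR · Δt = 242.0 × 1800 s = 4.356 × 10^5 ft³.
Over A = 0.218 mi², depth = V / A = 0.860 in.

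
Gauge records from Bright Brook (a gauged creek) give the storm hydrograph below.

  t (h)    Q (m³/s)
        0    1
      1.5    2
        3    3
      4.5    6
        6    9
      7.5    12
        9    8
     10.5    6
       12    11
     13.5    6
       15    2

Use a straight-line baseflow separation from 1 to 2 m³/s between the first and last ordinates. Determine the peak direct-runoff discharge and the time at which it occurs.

Subtracting baseflow gives direct-runoff ordinates: 0.00, 0.90, 1.80, 4.70, 7.60, 10.50, 6.40, 4.30, 9.20, 4.10, 0.00 m³/s.
The maximum is 10.50 m³/s, occurring at the reading for t = 7.5 h.

Q_p = 10.50 m³/s at t = 7.5 h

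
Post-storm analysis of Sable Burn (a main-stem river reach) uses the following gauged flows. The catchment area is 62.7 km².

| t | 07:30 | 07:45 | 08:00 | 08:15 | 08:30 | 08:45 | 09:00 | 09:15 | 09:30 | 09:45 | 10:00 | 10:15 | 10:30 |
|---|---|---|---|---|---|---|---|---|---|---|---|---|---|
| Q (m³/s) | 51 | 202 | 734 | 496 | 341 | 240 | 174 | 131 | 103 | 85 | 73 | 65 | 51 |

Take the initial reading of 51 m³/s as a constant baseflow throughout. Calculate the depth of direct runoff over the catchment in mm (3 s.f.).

Direct runoff: 0.0, 151.0, 683.0, 445.0, 290.0, 189.0, 123.0, 80.0, 52.0, 34.0, 22.0, 14.0, 0.0 m³/s; ΣQ_DR = 2083 m³/s.
V = ΣQ_DR · Δt = 2083 × 900 s = 1.875 × 10^6 m³.
Over A = 62.7 km², depth = V / A = 29.9 mm.

d ≈ 29.9 mm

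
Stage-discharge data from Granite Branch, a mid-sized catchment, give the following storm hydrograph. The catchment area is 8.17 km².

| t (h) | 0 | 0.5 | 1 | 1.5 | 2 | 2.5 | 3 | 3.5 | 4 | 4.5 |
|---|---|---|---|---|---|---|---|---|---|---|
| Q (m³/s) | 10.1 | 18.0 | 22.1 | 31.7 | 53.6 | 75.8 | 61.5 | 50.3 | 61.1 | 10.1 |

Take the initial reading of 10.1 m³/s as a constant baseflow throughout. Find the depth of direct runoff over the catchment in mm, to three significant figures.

d ≈ 64.6 mm

Direct runoff: 0.0, 7.9, 12.0, 21.6, 43.5, 65.7, 51.4, 40.2, 51.0, 0.0 m³/s; ΣQ_DR = 293.3 m³/s.
V = ΣQ_DR · Δt = 293.3 × 1800 s = 5.279 × 10^5 m³.
Over A = 8.17 km², depth = V / A = 64.6 mm.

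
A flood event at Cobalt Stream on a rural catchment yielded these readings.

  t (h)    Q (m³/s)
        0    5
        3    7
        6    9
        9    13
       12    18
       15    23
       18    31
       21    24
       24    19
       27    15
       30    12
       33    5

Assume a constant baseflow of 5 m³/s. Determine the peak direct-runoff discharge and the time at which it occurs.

Q_p = 26.0 m³/s at t = 18 h

Subtracting baseflow gives direct-runoff ordinates: 0.0, 2.0, 4.0, 8.0, 13.0, 18.0, 26.0, 19.0, 14.0, 10.0, 7.0, 0.0 m³/s.
The maximum is 26.0 m³/s, occurring at the reading for t = 18 h.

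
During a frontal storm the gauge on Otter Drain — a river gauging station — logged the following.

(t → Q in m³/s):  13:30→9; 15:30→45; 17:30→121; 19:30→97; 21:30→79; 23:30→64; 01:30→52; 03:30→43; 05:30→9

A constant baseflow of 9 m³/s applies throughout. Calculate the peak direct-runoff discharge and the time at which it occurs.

Subtracting baseflow gives direct-runoff ordinates: 0.0, 36.0, 112.0, 88.0, 70.0, 55.0, 43.0, 34.0, 0.0 m³/s.
The maximum is 112.0 m³/s, occurring at the reading for t = 17:30.

Q_p = 112.0 m³/s at t = 17:30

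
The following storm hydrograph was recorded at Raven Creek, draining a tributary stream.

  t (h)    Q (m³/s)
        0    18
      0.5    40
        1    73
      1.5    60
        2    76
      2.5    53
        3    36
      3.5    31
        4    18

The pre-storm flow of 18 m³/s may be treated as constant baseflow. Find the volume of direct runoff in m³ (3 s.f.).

V ≈ 4.37 × 10^5 m³

Direct-runoff ordinates (Q − Q_b): 0.0, 22.0, 55.0, 42.0, 58.0, 35.0, 18.0, 13.0, 0.0 m³/s.
ΣQ_DR = 243.0 m³/s.
With Δt = 0.5 h = 1800 s, V = ΣQ_DR · Δt = 243.0 × 1800 = 4.37 × 10^5 m³.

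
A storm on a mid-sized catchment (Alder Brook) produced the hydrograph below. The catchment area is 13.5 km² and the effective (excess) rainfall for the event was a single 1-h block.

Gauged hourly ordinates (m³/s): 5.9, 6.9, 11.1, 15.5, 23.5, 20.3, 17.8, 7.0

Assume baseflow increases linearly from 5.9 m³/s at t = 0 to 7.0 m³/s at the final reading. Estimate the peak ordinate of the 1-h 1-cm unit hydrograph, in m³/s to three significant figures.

U_p ≈ 11.3 m³/s

Direct runoff: 0.00, 0.84, 4.89, 9.13, 16.97, 13.61, 10.96, 0.00 m³/s; ΣQ_DR = 56.40 m³/s, peak = 16.97 m³/s.
Runoff depth d = ΣQ_DR·Δt / A = 56.40 × 3600 / (13.5 km²) = 15.04 mm.
The 1-cm UH is the DRH scaled by (10 mm)/d, so U_p = 16.97 × 10/15.04 = 11.3 m³/s.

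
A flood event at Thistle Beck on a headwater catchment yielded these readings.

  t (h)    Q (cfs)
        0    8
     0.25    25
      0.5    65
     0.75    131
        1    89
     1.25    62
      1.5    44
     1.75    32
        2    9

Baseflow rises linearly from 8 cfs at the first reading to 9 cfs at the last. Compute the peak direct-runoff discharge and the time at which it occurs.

Subtracting baseflow gives direct-runoff ordinates: 0.00, 16.88, 56.75, 122.62, 80.50, 53.38, 35.25, 23.12, 0.00 cfs.
The maximum is 122.62 cfs, occurring at the reading for t = 0.75 h.

Q_p = 122.62 cfs at t = 0.75 h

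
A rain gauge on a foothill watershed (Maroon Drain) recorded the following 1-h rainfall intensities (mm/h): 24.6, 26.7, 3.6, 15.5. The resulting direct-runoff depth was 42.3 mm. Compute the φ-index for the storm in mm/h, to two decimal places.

Only the 3 blocks with intensity above φ contribute runoff: 24.6, 26.7, 15.5 mm/h.
Σ(I−φ)·Δt = d  ⇒  (24.6+26.7+15.5 − 3φ)·1 = 42.3
φ = (66.80 − 42.3/1) / 3 = 8.17 mm/h.

φ ≈ 8.17 mm/h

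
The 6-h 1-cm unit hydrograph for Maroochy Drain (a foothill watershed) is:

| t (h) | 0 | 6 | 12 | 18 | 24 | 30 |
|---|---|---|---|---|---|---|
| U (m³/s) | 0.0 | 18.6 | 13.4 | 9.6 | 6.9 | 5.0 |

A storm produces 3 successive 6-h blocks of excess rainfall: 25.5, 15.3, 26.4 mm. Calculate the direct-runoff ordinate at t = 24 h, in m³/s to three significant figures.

Q ≈ 67.7 m³/s

By discrete convolution, Q_j = Σ (P_i / 10 mm) · U_{j−i}.
At t = 24 h (j=4): Q = (25.5/10)·6.9 + (15.3/10)·9.6 + (26.4/10)·13.4 = 67.7 m³/s.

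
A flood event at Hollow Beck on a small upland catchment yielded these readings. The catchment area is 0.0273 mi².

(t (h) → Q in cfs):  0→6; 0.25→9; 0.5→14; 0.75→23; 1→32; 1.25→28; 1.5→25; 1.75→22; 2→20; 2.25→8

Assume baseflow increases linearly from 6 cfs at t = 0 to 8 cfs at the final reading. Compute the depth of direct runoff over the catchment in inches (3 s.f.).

d ≈ 1.66 in

Direct runoff: 0.00, 2.78, 7.56, 16.33, 25.11, 20.89, 17.67, 14.44, 12.22, 0.00 cfs; ΣQ_DR = 117.0 cfs.
V = ΣQ_DR · Δt = 117.0 × 900 s = 1.053 × 10^5 ft³.
Over A = 0.0273 mi², depth = V / A = 1.66 in.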